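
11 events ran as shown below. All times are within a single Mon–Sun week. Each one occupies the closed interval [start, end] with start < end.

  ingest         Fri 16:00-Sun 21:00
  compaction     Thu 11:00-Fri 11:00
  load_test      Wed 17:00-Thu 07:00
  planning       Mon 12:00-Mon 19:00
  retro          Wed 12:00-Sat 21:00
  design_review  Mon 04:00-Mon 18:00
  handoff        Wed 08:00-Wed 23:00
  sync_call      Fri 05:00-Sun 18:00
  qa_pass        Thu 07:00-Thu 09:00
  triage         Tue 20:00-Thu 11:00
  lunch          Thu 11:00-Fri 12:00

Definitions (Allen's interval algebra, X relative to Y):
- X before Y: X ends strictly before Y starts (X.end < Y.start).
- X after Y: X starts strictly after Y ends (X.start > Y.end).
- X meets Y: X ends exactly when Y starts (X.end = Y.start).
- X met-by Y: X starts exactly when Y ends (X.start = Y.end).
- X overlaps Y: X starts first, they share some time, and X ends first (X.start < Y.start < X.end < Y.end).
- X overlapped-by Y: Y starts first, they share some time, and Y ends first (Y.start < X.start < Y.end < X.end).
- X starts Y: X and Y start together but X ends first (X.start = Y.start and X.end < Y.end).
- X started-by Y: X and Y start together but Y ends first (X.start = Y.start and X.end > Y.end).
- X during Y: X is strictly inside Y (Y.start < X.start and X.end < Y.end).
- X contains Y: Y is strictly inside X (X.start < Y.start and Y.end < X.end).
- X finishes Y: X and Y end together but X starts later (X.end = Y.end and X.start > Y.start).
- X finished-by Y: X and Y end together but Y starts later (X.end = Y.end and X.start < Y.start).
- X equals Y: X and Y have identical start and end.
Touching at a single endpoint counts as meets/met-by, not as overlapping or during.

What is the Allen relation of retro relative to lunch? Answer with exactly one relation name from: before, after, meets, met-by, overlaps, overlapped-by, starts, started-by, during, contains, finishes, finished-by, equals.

contains

retro = [Wed 12:00, Sat 21:00]; lunch = [Thu 11:00, Fri 12:00].
Compare endpoints: retro.start < lunch.start, retro.start < lunch.end, retro.end > lunch.start, retro.end > lunch.end.
That pattern is 'contains'.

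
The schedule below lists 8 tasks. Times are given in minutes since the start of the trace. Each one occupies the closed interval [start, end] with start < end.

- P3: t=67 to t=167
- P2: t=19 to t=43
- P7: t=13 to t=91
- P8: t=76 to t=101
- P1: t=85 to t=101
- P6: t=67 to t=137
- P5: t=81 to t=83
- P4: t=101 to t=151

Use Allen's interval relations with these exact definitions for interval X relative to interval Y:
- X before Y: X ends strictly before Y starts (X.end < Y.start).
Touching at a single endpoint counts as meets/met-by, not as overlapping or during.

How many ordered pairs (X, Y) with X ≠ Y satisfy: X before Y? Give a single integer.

Checking all 56 ordered pairs for relation 'before'; matching pairs in alphabetical order:
(P2, P1): P2 before P1 ✓
(P2, P3): P2 before P3 ✓
(P2, P4): P2 before P4 ✓
(P2, P5): P2 before P5 ✓
(P2, P6): P2 before P6 ✓
(P2, P8): P2 before P8 ✓
(P5, P1): P5 before P1 ✓
(P5, P4): P5 before P4 ✓
(P7, P4): P7 before P4 ✓
Count: 9.

9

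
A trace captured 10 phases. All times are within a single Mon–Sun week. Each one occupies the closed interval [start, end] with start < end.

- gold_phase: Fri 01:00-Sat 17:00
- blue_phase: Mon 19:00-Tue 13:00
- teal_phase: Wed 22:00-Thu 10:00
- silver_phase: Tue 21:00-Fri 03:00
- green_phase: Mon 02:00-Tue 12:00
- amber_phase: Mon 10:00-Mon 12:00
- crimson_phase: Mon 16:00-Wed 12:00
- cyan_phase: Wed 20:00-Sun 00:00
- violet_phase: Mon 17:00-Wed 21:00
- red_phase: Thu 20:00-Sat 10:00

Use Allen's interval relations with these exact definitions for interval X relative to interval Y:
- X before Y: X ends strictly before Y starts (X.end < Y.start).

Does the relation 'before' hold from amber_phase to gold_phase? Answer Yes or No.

Yes

amber_phase = [Mon 10:00, Mon 12:00], gold_phase = [Fri 01:00, Sat 17:00].
Actual relation of amber_phase to gold_phase: before.
Asked whether 'before' holds → Yes.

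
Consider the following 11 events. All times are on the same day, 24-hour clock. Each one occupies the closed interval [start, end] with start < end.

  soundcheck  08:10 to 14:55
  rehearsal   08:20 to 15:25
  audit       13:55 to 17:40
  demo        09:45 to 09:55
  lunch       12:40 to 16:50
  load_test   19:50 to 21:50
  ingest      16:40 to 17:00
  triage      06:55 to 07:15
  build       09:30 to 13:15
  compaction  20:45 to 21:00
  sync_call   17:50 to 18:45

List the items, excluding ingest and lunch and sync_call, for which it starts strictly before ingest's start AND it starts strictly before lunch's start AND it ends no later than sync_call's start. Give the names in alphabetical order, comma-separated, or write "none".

Conditions: its start is strictly before ingest's start (X.start < 16:40) AND its start is strictly before lunch's start (X.start < 12:40) AND its end is no later than sync_call's start (X.end <= 17:50).
audit: start 13:55 < 16:40? ✓; start 13:55 < 12:40? ✗; end 17:40 <= 17:50? ✓ → no.
build: start 09:30 < 16:40? ✓; start 09:30 < 12:40? ✓; end 13:15 <= 17:50? ✓ → yes.
compaction: start 20:45 < 16:40? ✗; start 20:45 < 12:40? ✗; end 21:00 <= 17:50? ✗ → no.
demo: start 09:45 < 16:40? ✓; start 09:45 < 12:40? ✓; end 09:55 <= 17:50? ✓ → yes.
load_test: start 19:50 < 16:40? ✗; start 19:50 < 12:40? ✗; end 21:50 <= 17:50? ✗ → no.
rehearsal: start 08:20 < 16:40? ✓; start 08:20 < 12:40? ✓; end 15:25 <= 17:50? ✓ → yes.
soundcheck: start 08:10 < 16:40? ✓; start 08:10 < 12:40? ✓; end 14:55 <= 17:50? ✓ → yes.
triage: start 06:55 < 16:40? ✓; start 06:55 < 12:40? ✓; end 07:15 <= 17:50? ✓ → yes.
Result: build, demo, rehearsal, soundcheck, triage.

build, demo, rehearsal, soundcheck, triage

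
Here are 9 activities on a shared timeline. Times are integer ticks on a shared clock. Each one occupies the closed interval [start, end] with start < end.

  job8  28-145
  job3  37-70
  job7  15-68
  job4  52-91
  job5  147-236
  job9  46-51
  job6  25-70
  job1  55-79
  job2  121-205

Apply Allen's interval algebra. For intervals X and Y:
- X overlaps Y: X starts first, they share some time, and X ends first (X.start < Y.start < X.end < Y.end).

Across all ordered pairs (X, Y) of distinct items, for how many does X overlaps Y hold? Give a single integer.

12

Checking all 72 ordered pairs for relation 'overlaps'; matching pairs in alphabetical order:
(job2, job5): job2 overlaps job5 ✓
(job3, job1): job3 overlaps job1 ✓
(job3, job4): job3 overlaps job4 ✓
(job6, job1): job6 overlaps job1 ✓
(job6, job4): job6 overlaps job4 ✓
(job6, job8): job6 overlaps job8 ✓
(job7, job1): job7 overlaps job1 ✓
(job7, job3): job7 overlaps job3 ✓
(job7, job4): job7 overlaps job4 ✓
(job7, job6): job7 overlaps job6 ✓
(job7, job8): job7 overlaps job8 ✓
(job8, job2): job8 overlaps job2 ✓
Count: 12.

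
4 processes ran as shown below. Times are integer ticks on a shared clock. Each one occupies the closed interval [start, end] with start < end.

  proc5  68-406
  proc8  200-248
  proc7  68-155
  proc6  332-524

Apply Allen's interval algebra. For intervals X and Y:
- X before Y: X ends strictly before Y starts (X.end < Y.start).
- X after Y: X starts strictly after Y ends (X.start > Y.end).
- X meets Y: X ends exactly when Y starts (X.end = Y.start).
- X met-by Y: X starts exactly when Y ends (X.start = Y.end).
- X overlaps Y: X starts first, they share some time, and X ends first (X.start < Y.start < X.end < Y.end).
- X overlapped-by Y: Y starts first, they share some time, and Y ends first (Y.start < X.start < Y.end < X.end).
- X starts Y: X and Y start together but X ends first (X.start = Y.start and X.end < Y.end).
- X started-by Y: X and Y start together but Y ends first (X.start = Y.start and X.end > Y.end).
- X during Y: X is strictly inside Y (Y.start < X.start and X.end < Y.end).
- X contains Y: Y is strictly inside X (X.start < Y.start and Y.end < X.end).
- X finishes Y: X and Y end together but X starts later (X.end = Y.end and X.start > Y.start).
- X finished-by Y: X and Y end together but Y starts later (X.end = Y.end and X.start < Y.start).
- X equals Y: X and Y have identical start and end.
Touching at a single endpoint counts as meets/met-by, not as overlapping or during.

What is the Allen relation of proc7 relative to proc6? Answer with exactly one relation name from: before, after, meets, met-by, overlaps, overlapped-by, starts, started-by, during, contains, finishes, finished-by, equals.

proc7 = [68, 155]; proc6 = [332, 524].
Compare endpoints: proc7.start < proc6.start, proc7.start < proc6.end, proc7.end < proc6.start, proc7.end < proc6.end.
That pattern is 'before'.

before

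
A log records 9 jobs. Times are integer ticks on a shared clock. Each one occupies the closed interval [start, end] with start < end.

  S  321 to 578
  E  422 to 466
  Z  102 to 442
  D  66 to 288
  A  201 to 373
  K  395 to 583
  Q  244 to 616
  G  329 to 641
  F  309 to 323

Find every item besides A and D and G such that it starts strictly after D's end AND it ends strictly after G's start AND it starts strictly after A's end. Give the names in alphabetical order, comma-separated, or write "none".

E, K

Conditions: its start is strictly after D's end (X.start > 288) AND its end is strictly after G's start (X.end > 329) AND its start is strictly after A's end (X.start > 373).
E: start 422 > 288? ✓; end 466 > 329? ✓; start 422 > 373? ✓ → yes.
F: start 309 > 288? ✓; end 323 > 329? ✗; start 309 > 373? ✗ → no.
K: start 395 > 288? ✓; end 583 > 329? ✓; start 395 > 373? ✓ → yes.
Q: start 244 > 288? ✗; end 616 > 329? ✓; start 244 > 373? ✗ → no.
S: start 321 > 288? ✓; end 578 > 329? ✓; start 321 > 373? ✗ → no.
Z: start 102 > 288? ✗; end 442 > 329? ✓; start 102 > 373? ✗ → no.
Result: E, K.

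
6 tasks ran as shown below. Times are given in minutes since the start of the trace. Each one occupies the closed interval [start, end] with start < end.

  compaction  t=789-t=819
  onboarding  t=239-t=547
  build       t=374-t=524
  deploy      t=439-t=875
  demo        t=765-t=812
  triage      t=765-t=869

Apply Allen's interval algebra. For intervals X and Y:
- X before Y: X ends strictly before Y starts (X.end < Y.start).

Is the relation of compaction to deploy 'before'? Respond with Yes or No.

compaction = [t=789, t=819], deploy = [t=439, t=875].
Actual relation of compaction to deploy: during.
Asked whether 'before' holds → No.

No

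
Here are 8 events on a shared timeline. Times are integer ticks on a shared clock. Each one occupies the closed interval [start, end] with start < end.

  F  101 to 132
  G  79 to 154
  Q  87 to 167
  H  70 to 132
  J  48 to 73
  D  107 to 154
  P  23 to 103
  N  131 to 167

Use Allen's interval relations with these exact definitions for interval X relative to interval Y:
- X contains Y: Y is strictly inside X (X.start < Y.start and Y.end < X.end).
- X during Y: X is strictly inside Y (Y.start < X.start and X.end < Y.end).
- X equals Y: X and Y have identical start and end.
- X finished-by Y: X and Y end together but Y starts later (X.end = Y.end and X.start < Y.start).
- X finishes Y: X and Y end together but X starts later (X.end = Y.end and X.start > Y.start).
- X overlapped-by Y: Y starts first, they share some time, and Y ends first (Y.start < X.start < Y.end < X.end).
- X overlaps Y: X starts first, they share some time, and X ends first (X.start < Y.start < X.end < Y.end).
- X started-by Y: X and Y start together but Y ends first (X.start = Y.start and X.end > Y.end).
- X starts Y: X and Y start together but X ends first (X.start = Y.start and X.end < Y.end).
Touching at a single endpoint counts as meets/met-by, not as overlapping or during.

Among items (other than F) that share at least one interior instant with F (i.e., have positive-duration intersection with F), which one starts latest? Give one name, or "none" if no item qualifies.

Target F = [101, 132].
D [107, 154] → overlapped-by → candidate.
G [79, 154] → contains → candidate.
H [70, 132] → finished-by → candidate.
J [48, 73] → before → excluded.
N [131, 167] → overlapped-by → candidate.
P [23, 103] → overlaps → candidate.
Q [87, 167] → contains → candidate.
Among candidates, latest start is 131 → N.

N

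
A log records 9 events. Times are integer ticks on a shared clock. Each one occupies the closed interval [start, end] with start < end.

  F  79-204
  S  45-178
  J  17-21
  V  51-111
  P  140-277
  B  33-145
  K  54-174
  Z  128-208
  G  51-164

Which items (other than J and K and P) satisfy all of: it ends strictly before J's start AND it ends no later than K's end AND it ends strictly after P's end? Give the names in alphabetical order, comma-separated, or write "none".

none

Conditions: its end is strictly before J's start (X.end < 17) AND its end is no later than K's end (X.end <= 174) AND its end is strictly after P's end (X.end > 277).
B: end 145 < 17? ✗; end 145 <= 174? ✓; end 145 > 277? ✗ → no.
F: end 204 < 17? ✗; end 204 <= 174? ✗; end 204 > 277? ✗ → no.
G: end 164 < 17? ✗; end 164 <= 174? ✓; end 164 > 277? ✗ → no.
S: end 178 < 17? ✗; end 178 <= 174? ✗; end 178 > 277? ✗ → no.
V: end 111 < 17? ✗; end 111 <= 174? ✓; end 111 > 277? ✗ → no.
Z: end 208 < 17? ✗; end 208 <= 174? ✗; end 208 > 277? ✗ → no.
Result: none.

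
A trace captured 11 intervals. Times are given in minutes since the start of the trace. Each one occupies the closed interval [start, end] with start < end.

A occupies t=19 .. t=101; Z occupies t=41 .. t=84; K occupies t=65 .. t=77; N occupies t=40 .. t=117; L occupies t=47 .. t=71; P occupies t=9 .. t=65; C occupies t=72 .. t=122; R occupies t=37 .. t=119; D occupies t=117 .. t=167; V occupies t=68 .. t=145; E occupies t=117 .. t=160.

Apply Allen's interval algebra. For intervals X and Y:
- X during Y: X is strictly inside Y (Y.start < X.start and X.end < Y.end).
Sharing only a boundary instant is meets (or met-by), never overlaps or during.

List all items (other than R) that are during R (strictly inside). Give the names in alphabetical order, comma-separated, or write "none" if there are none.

K, L, N, Z

Target R = [t=37, t=119].
A [t=19, t=101] → overlaps → no.
C [t=72, t=122] → overlapped-by → no.
D [t=117, t=167] → overlapped-by → no.
E [t=117, t=160] → overlapped-by → no.
K [t=65, t=77] → during → yes.
L [t=47, t=71] → during → yes.
N [t=40, t=117] → during → yes.
P [t=9, t=65] → overlaps → no.
V [t=68, t=145] → overlapped-by → no.
Z [t=41, t=84] → during → yes.
Result: K, L, N, Z.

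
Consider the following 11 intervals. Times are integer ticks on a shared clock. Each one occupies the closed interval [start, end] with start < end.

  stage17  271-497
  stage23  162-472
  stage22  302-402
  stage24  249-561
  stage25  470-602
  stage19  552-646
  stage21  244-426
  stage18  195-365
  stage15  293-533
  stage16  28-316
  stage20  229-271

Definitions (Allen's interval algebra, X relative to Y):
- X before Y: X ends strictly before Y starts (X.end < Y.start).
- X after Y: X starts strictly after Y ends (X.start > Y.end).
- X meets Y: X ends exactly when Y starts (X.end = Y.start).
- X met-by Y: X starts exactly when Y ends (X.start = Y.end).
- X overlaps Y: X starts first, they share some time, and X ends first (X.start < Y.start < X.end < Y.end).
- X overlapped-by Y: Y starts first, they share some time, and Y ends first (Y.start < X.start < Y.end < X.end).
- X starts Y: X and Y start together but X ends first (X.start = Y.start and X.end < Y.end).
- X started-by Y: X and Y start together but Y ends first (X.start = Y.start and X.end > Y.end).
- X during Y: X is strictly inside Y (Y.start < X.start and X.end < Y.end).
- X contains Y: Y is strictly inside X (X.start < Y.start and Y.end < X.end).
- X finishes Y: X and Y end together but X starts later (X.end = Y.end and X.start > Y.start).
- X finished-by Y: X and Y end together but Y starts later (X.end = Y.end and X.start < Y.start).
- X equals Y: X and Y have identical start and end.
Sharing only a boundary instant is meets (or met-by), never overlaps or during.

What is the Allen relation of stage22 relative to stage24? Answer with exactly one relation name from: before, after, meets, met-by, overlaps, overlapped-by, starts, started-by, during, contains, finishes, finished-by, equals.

stage22 = [302, 402]; stage24 = [249, 561].
Compare endpoints: stage22.start > stage24.start, stage22.start < stage24.end, stage22.end > stage24.start, stage22.end < stage24.end.
That pattern is 'during'.

during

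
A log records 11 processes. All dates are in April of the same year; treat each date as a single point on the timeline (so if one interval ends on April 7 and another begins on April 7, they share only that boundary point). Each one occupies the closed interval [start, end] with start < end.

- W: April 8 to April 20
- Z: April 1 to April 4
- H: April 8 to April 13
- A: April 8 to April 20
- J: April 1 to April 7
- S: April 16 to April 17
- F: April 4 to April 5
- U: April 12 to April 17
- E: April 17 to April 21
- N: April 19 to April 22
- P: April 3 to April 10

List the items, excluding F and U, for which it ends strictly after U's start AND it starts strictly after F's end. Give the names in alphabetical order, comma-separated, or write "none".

Conditions: its end is strictly after U's start (X.end > April 12) AND its start is strictly after F's end (X.start > April 5).
A: end April 20 > April 12? ✓; start April 8 > April 5? ✓ → yes.
E: end April 21 > April 12? ✓; start April 17 > April 5? ✓ → yes.
H: end April 13 > April 12? ✓; start April 8 > April 5? ✓ → yes.
J: end April 7 > April 12? ✗; start April 1 > April 5? ✗ → no.
N: end April 22 > April 12? ✓; start April 19 > April 5? ✓ → yes.
P: end April 10 > April 12? ✗; start April 3 > April 5? ✗ → no.
S: end April 17 > April 12? ✓; start April 16 > April 5? ✓ → yes.
W: end April 20 > April 12? ✓; start April 8 > April 5? ✓ → yes.
Z: end April 4 > April 12? ✗; start April 1 > April 5? ✗ → no.
Result: A, E, H, N, S, W.

A, E, H, N, S, W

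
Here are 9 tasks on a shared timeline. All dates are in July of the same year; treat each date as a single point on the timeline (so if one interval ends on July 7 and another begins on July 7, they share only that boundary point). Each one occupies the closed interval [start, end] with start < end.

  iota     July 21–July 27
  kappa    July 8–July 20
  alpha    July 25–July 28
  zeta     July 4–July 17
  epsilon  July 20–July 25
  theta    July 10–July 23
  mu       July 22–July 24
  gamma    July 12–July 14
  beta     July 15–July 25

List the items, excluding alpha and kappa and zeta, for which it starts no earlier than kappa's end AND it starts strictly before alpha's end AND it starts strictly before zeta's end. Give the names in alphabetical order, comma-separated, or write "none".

none

Conditions: its start is no earlier than kappa's end (X.start >= July 20) AND its start is strictly before alpha's end (X.start < July 28) AND its start is strictly before zeta's end (X.start < July 17).
beta: start July 15 >= July 20? ✗; start July 15 < July 28? ✓; start July 15 < July 17? ✓ → no.
epsilon: start July 20 >= July 20? ✓; start July 20 < July 28? ✓; start July 20 < July 17? ✗ → no.
gamma: start July 12 >= July 20? ✗; start July 12 < July 28? ✓; start July 12 < July 17? ✓ → no.
iota: start July 21 >= July 20? ✓; start July 21 < July 28? ✓; start July 21 < July 17? ✗ → no.
mu: start July 22 >= July 20? ✓; start July 22 < July 28? ✓; start July 22 < July 17? ✗ → no.
theta: start July 10 >= July 20? ✗; start July 10 < July 28? ✓; start July 10 < July 17? ✓ → no.
Result: none.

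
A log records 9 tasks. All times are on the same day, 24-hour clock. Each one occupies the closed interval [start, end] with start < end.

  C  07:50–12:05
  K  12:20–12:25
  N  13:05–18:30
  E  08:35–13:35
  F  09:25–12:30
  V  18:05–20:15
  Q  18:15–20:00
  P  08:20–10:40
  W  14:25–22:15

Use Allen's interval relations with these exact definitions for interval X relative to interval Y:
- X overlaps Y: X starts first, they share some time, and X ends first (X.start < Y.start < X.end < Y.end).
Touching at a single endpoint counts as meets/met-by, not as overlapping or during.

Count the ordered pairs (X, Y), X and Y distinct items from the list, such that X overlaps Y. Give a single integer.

Checking all 72 ordered pairs for relation 'overlaps'; matching pairs in alphabetical order:
(C, E): C overlaps E ✓
(C, F): C overlaps F ✓
(E, N): E overlaps N ✓
(N, Q): N overlaps Q ✓
(N, V): N overlaps V ✓
(N, W): N overlaps W ✓
(P, E): P overlaps E ✓
(P, F): P overlaps F ✓
Count: 8.

8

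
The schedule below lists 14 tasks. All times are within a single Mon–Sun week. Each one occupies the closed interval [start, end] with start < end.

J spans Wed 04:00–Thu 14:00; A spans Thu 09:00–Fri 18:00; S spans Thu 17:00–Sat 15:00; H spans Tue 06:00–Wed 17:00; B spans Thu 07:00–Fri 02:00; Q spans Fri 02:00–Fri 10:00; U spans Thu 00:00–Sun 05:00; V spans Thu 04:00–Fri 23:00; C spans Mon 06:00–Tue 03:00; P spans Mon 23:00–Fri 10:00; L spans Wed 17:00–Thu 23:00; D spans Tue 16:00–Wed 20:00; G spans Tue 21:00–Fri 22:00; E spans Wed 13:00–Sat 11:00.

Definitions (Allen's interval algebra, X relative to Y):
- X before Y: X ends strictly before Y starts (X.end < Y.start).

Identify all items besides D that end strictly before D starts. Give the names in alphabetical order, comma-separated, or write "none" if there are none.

Target D = [Tue 16:00, Wed 20:00].
A [Thu 09:00, Fri 18:00] → after → no.
B [Thu 07:00, Fri 02:00] → after → no.
C [Mon 06:00, Tue 03:00] → before → yes.
E [Wed 13:00, Sat 11:00] → overlapped-by → no.
G [Tue 21:00, Fri 22:00] → overlapped-by → no.
H [Tue 06:00, Wed 17:00] → overlaps → no.
J [Wed 04:00, Thu 14:00] → overlapped-by → no.
L [Wed 17:00, Thu 23:00] → overlapped-by → no.
P [Mon 23:00, Fri 10:00] → contains → no.
Q [Fri 02:00, Fri 10:00] → after → no.
S [Thu 17:00, Sat 15:00] → after → no.
U [Thu 00:00, Sun 05:00] → after → no.
V [Thu 04:00, Fri 23:00] → after → no.
Result: C.

C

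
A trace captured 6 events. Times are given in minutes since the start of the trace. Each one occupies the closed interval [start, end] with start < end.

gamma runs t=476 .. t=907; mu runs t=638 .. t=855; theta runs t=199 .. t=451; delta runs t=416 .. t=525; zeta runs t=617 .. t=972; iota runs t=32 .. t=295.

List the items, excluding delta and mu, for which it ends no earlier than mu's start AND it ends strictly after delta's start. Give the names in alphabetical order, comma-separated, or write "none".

gamma, zeta

Conditions: its end is no earlier than mu's start (X.end >= t=638) AND its end is strictly after delta's start (X.end > t=416).
gamma: end t=907 >= t=638? ✓; end t=907 > t=416? ✓ → yes.
iota: end t=295 >= t=638? ✗; end t=295 > t=416? ✗ → no.
theta: end t=451 >= t=638? ✗; end t=451 > t=416? ✓ → no.
zeta: end t=972 >= t=638? ✓; end t=972 > t=416? ✓ → yes.
Result: gamma, zeta.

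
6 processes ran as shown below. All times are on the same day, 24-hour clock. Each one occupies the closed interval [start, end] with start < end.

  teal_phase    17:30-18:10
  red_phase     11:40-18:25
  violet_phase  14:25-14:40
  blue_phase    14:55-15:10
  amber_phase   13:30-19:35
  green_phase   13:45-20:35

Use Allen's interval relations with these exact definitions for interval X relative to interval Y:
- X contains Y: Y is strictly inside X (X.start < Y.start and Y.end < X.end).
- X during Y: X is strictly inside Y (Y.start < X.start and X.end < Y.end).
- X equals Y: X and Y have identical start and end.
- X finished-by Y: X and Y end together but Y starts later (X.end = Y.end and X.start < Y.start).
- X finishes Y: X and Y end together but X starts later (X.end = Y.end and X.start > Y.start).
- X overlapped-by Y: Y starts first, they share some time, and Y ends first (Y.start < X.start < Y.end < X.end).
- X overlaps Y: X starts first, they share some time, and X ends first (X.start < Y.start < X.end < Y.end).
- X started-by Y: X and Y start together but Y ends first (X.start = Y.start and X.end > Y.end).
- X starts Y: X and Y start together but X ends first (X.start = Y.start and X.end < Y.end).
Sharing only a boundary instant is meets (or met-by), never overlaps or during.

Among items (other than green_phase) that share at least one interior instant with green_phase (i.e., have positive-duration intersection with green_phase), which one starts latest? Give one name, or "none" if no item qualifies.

teal_phase

Target green_phase = [13:45, 20:35].
amber_phase [13:30, 19:35] → overlaps → candidate.
blue_phase [14:55, 15:10] → during → candidate.
red_phase [11:40, 18:25] → overlaps → candidate.
teal_phase [17:30, 18:10] → during → candidate.
violet_phase [14:25, 14:40] → during → candidate.
Among candidates, latest start is 17:30 → teal_phase.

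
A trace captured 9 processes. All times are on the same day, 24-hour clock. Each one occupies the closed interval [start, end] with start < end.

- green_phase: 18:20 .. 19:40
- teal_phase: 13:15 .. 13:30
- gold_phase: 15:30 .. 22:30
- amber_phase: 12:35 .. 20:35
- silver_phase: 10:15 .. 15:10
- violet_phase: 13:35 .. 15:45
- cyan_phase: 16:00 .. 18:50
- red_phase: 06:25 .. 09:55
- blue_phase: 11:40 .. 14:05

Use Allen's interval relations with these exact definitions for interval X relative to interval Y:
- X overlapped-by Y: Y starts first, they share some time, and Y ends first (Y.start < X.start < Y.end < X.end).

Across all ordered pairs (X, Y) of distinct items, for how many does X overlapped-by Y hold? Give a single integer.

Checking all 72 ordered pairs for relation 'overlapped-by'; matching pairs in alphabetical order:
(amber_phase, blue_phase): amber_phase overlapped-by blue_phase ✓
(amber_phase, silver_phase): amber_phase overlapped-by silver_phase ✓
(gold_phase, amber_phase): gold_phase overlapped-by amber_phase ✓
(gold_phase, violet_phase): gold_phase overlapped-by violet_phase ✓
(green_phase, cyan_phase): green_phase overlapped-by cyan_phase ✓
(violet_phase, blue_phase): violet_phase overlapped-by blue_phase ✓
(violet_phase, silver_phase): violet_phase overlapped-by silver_phase ✓
Count: 7.

7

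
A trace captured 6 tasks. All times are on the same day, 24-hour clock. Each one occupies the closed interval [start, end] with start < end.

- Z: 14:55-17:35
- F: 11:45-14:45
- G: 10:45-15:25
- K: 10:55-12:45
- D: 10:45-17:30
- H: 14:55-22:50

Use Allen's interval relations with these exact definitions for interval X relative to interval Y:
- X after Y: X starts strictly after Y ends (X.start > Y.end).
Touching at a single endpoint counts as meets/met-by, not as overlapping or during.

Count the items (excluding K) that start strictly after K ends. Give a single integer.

2

Target K = [10:55, 12:45].
D [10:45, 17:30] → contains → no.
F [11:45, 14:45] → overlapped-by → no.
G [10:45, 15:25] → contains → no.
H [14:55, 22:50] → after → counts.
Z [14:55, 17:35] → after → counts.
Total: 2.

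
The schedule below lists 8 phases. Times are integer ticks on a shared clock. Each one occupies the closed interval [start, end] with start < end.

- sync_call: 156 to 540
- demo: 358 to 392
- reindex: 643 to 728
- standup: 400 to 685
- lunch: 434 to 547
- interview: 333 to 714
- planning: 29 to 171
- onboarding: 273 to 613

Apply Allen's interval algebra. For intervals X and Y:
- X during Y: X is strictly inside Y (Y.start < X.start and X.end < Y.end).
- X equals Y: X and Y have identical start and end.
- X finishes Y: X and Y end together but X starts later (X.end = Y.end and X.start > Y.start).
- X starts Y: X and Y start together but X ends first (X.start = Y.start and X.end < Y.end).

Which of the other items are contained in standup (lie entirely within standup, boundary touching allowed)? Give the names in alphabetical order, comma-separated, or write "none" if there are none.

Target standup = [400, 685].
demo [358, 392] → before → no.
interview [333, 714] → contains → no.
lunch [434, 547] → during → yes.
onboarding [273, 613] → overlaps → no.
planning [29, 171] → before → no.
reindex [643, 728] → overlapped-by → no.
sync_call [156, 540] → overlaps → no.
Result: lunch.

lunch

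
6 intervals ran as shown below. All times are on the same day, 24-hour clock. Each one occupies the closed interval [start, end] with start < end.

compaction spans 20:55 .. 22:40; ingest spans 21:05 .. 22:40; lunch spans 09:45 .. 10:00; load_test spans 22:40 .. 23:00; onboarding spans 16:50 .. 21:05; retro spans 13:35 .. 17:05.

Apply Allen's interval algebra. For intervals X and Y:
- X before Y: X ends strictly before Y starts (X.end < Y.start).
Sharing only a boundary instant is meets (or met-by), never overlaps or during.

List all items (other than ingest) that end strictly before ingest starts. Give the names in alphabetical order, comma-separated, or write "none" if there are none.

Target ingest = [21:05, 22:40].
compaction [20:55, 22:40] → finished-by → no.
load_test [22:40, 23:00] → met-by → no.
lunch [09:45, 10:00] → before → yes.
onboarding [16:50, 21:05] → meets → no.
retro [13:35, 17:05] → before → yes.
Result: lunch, retro.

lunch, retro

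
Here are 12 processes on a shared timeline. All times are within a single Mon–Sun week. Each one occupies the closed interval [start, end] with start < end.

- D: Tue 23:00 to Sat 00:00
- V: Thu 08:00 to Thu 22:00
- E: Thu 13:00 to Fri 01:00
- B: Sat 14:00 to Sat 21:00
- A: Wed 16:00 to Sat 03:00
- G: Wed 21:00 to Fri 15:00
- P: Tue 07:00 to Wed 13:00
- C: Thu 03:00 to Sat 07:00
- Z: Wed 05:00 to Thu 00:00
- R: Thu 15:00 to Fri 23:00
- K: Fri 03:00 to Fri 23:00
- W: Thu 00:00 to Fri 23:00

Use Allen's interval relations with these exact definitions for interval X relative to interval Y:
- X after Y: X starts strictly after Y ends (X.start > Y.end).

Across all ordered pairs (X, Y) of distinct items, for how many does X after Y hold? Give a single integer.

Checking all 132 ordered pairs for relation 'after'; matching pairs in alphabetical order:
(A, P): A after P ✓
(B, A): B after A ✓
(B, C): B after C ✓
(B, D): B after D ✓
(B, E): B after E ✓
(B, G): B after G ✓
(B, K): B after K ✓
(B, P): B after P ✓
(B, R): B after R ✓
(B, V): B after V ✓
(B, W): B after W ✓
(B, Z): B after Z ✓
(C, P): C after P ✓
(C, Z): C after Z ✓
(E, P): E after P ✓
(E, Z): E after Z ✓
(G, P): G after P ✓
(K, E): K after E ✓
(K, P): K after P ✓
(K, V): K after V ✓
(K, Z): K after Z ✓
(R, P): R after P ✓
(R, Z): R after Z ✓
(V, P): V after P ✓
... plus 2 further pairs not listed.
Count: 26.

26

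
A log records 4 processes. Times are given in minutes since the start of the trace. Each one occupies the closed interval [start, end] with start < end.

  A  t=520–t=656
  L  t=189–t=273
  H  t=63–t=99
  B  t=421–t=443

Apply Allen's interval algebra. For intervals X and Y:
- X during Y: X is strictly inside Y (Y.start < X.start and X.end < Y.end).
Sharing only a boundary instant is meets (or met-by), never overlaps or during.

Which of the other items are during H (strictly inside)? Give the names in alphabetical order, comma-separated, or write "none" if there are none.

Target H = [t=63, t=99].
A [t=520, t=656] → after → no.
B [t=421, t=443] → after → no.
L [t=189, t=273] → after → no.
Result: none.

none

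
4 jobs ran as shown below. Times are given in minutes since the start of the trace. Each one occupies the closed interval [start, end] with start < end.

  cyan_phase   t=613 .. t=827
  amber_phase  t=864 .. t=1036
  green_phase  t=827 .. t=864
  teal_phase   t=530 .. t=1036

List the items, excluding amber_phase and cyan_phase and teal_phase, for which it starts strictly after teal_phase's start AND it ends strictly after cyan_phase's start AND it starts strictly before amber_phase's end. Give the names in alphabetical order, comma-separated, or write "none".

green_phase

Conditions: its start is strictly after teal_phase's start (X.start > t=530) AND its end is strictly after cyan_phase's start (X.end > t=613) AND its start is strictly before amber_phase's end (X.start < t=1036).
green_phase: start t=827 > t=530? ✓; end t=864 > t=613? ✓; start t=827 < t=1036? ✓ → yes.
Result: green_phase.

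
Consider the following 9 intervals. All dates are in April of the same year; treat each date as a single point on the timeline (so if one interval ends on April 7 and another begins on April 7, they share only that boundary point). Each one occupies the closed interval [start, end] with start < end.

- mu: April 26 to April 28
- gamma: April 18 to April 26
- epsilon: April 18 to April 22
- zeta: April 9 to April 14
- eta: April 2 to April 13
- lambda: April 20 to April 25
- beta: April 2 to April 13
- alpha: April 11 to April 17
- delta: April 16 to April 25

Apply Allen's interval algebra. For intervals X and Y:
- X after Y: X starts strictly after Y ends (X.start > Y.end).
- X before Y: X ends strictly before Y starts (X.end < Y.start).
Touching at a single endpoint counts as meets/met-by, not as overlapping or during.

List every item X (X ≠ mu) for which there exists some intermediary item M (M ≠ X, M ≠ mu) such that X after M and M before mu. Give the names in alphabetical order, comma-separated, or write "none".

Target mu = [April 26, April 28].
Intermediaries M with M before mu: alpha, beta, delta, epsilon, eta, lambda, zeta.
Via alpha — items with X after alpha: epsilon, gamma, lambda.
Via beta — items with X after beta: delta, epsilon, gamma, lambda.
Via delta — items with X after delta: none.
Via epsilon — items with X after epsilon: none.
Via eta — items with X after eta: delta, epsilon, gamma, lambda.
Via lambda — items with X after lambda: none.
Via zeta — items with X after zeta: delta, epsilon, gamma, lambda.
Union: delta, epsilon, gamma, lambda.

delta, epsilon, gamma, lambda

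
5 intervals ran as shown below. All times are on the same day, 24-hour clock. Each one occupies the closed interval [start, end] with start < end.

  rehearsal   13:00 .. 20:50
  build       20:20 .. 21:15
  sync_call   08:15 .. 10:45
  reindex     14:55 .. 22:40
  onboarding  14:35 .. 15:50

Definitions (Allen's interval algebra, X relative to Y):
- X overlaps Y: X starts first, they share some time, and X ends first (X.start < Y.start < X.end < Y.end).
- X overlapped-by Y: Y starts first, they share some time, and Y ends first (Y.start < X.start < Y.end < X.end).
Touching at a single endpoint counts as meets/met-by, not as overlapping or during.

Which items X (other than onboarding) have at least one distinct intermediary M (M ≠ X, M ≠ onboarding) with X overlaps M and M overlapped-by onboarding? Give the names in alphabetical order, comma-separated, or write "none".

Target onboarding = [14:35, 15:50].
Intermediaries M with M overlapped-by onboarding: reindex.
Via reindex — items with X overlaps reindex: rehearsal.
Union: rehearsal.

rehearsal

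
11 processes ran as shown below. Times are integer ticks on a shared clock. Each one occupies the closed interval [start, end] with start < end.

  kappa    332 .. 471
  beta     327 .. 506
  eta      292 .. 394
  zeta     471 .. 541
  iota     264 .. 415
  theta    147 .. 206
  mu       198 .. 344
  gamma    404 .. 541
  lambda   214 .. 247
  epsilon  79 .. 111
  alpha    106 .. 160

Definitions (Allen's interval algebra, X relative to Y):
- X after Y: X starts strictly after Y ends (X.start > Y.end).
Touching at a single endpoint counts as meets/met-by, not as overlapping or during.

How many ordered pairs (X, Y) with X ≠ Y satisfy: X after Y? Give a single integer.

35

Checking all 110 ordered pairs for relation 'after'; matching pairs in alphabetical order:
(beta, alpha): beta after alpha ✓
(beta, epsilon): beta after epsilon ✓
(beta, lambda): beta after lambda ✓
(beta, theta): beta after theta ✓
(eta, alpha): eta after alpha ✓
(eta, epsilon): eta after epsilon ✓
(eta, lambda): eta after lambda ✓
(eta, theta): eta after theta ✓
(gamma, alpha): gamma after alpha ✓
(gamma, epsilon): gamma after epsilon ✓
(gamma, eta): gamma after eta ✓
(gamma, lambda): gamma after lambda ✓
(gamma, mu): gamma after mu ✓
(gamma, theta): gamma after theta ✓
(iota, alpha): iota after alpha ✓
(iota, epsilon): iota after epsilon ✓
(iota, lambda): iota after lambda ✓
(iota, theta): iota after theta ✓
(kappa, alpha): kappa after alpha ✓
(kappa, epsilon): kappa after epsilon ✓
(kappa, lambda): kappa after lambda ✓
(kappa, theta): kappa after theta ✓
(lambda, alpha): lambda after alpha ✓
(lambda, epsilon): lambda after epsilon ✓
... plus 11 further pairs not listed.
Count: 35.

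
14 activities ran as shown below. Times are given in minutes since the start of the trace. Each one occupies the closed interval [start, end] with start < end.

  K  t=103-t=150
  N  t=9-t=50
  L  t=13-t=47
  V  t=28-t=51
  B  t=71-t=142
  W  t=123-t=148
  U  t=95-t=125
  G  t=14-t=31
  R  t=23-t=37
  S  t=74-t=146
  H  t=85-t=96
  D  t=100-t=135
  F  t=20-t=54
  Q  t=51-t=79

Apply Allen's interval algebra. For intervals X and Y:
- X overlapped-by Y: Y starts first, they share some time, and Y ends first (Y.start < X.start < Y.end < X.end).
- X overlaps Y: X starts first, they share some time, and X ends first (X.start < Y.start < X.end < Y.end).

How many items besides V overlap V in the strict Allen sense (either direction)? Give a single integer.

4

Target V = [t=28, t=51].
B [t=71, t=142] → after → no.
D [t=100, t=135] → after → no.
F [t=20, t=54] → contains → no.
G [t=14, t=31] → overlaps → counts.
H [t=85, t=96] → after → no.
K [t=103, t=150] → after → no.
L [t=13, t=47] → overlaps → counts.
N [t=9, t=50] → overlaps → counts.
Q [t=51, t=79] → met-by → no.
R [t=23, t=37] → overlaps → counts.
S [t=74, t=146] → after → no.
U [t=95, t=125] → after → no.
W [t=123, t=148] → after → no.
Total: 4.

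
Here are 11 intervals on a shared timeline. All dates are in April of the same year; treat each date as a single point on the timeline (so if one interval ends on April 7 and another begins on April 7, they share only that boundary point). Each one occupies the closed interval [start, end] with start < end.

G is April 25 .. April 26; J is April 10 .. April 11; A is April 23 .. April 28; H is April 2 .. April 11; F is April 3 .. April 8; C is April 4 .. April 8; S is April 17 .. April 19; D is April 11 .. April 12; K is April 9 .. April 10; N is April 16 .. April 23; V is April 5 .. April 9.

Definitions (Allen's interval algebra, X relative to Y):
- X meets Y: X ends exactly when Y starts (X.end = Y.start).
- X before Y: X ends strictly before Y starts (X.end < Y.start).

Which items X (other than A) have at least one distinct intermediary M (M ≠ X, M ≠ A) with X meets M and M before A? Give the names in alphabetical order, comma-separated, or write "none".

Target A = [April 23, April 28].
Intermediaries M with M before A: C, D, F, H, J, K, S, V.
Via C — items with X meets C: none.
Via D — items with X meets D: H, J.
Via F — items with X meets F: none.
Via H — items with X meets H: none.
Via J — items with X meets J: K.
Via K — items with X meets K: V.
Via S — items with X meets S: none.
Via V — items with X meets V: none.
Union: H, J, K, V.

H, J, K, V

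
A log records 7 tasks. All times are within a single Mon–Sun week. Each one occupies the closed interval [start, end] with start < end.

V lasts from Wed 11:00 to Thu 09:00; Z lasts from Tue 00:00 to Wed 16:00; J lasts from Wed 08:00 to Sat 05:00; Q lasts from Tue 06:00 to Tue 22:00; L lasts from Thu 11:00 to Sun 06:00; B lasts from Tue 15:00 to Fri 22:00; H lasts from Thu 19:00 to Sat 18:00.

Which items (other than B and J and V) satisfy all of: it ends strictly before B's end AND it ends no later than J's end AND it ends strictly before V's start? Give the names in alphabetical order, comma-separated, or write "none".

Conditions: its end is strictly before B's end (X.end < Fri 22:00) AND its end is no later than J's end (X.end <= Sat 05:00) AND its end is strictly before V's start (X.end < Wed 11:00).
H: end Sat 18:00 < Fri 22:00? ✗; end Sat 18:00 <= Sat 05:00? ✗; end Sat 18:00 < Wed 11:00? ✗ → no.
L: end Sun 06:00 < Fri 22:00? ✗; end Sun 06:00 <= Sat 05:00? ✗; end Sun 06:00 < Wed 11:00? ✗ → no.
Q: end Tue 22:00 < Fri 22:00? ✓; end Tue 22:00 <= Sat 05:00? ✓; end Tue 22:00 < Wed 11:00? ✓ → yes.
Z: end Wed 16:00 < Fri 22:00? ✓; end Wed 16:00 <= Sat 05:00? ✓; end Wed 16:00 < Wed 11:00? ✗ → no.
Result: Q.

Q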